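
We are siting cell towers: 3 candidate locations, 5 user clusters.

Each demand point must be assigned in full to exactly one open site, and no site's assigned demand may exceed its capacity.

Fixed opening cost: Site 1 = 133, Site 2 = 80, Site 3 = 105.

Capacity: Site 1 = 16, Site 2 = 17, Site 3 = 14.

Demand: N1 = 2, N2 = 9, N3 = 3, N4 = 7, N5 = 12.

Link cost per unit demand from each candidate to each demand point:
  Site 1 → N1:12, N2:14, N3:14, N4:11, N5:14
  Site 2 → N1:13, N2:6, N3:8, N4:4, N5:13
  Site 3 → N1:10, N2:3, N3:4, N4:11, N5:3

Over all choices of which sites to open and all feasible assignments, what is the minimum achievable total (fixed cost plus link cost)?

498

Open {Site 1, Site 2, Site 3}; cheapest assignment that respects the capacities:
  Site 1 (cap 16, load 3): N3 — cost 3×14 = 42
  Site 2 (cap 17, load 16): N2, N4 — cost 9×6 + 7×4 = 82
  Site 3 (cap 14, load 14): N1, N5 — cost 2×10 + 12×3 = 56
  Shipping 180, fixed 318 → total 498.
  Any other capacity-feasible assignment to {Site 1, Site 2, Site 3} ships for at least 180.
Compare {Site 1, Site 2}: its best feasible assignment gives total 622.
Every other set of open sites that can feasibly serve all demand totals ≥ 622 even under its best assignment. Minimum: 498.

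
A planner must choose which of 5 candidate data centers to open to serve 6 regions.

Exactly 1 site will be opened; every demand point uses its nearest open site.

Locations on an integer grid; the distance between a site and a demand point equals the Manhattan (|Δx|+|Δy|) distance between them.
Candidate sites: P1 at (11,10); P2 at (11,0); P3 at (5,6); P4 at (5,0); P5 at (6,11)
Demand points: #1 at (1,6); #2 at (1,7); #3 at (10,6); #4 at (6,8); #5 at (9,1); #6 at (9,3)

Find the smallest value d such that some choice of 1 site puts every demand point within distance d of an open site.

9

Open {P3}.
  Farthest demand point is #5 at distance 9 (to P3); all others are ≤ 9.
With {P4} the worst case is 11.
With {P5} the worst case is 13.
No size-1 selection achieves below 9.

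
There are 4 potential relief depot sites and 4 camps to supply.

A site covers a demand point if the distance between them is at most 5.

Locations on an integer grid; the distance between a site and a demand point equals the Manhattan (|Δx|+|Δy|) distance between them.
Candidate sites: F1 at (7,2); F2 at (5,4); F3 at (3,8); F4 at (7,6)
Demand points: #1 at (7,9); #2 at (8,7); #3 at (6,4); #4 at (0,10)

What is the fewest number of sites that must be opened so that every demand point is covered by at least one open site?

Coverage sets (demand points within 5 of each site):
  F1: {#3}
  F2: {#3}
  F3: {#1, #4}
  F4: {#1, #2, #3}
No single site covers all 4 demand points.
But {F3, F4} covers everything, so the minimum is 2.

2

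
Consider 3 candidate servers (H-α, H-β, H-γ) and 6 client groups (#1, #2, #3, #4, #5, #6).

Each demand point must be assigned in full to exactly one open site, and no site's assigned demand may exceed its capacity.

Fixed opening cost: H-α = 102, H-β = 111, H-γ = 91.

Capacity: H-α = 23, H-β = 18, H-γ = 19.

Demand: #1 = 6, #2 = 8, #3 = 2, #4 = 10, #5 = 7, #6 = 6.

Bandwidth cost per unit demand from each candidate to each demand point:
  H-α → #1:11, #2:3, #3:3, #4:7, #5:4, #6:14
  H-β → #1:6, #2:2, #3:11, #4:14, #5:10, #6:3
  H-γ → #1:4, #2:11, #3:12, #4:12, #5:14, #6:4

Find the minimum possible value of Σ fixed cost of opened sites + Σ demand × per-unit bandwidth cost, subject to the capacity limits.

Open {H-α, H-β}; cheapest assignment that respects the capacities:
  H-α (cap 23, load 23): #1, #4, #5 — cost 6×11 + 10×7 + 7×4 = 164
  H-β (cap 18, load 16): #2, #3, #6 — cost 8×2 + 2×11 + 6×3 = 56
  Shipping 220, fixed 213 → total 433.
  Any other capacity-feasible assignment to {H-α, H-β} ships for at least 220.
Compare {H-α, H-γ}: its best feasible assignment gives total 439.
Compare {H-α, H-β, H-γ}: its best feasible assignment gives total 466.
Every other set of open sites that can feasibly serve all demand totals ≥ 439 even under its best assignment. Minimum: 433.

433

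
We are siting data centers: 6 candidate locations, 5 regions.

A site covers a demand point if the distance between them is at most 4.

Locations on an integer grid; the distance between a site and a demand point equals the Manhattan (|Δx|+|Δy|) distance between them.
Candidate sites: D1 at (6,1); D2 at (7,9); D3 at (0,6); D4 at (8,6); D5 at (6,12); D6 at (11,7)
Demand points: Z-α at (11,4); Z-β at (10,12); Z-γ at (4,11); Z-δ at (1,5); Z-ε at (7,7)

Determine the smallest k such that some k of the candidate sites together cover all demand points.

3

Coverage sets (demand points within 4 of each site):
  D1: {}
  D2: {Z-ε}
  D3: {Z-δ}
  D4: {Z-ε}
  D5: {Z-β, Z-γ}
  D6: {Z-α, Z-ε}
No 2 sites suffice: every size-2 union leaves at least one demand point uncovered.
But {D3, D5, D6} covers everything, so the minimum is 3.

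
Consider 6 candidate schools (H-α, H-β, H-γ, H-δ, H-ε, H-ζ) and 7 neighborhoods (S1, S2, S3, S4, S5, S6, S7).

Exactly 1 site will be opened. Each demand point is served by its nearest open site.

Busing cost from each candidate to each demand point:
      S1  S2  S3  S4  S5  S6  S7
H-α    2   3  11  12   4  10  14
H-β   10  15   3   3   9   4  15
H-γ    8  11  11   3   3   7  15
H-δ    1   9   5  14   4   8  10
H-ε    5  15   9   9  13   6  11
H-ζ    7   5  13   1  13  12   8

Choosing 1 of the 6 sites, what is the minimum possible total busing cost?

Open {H-δ}.
  S1→H-δ 1, S2→H-δ 9, S3→H-δ 5, S4→H-δ 14, S5→H-δ 4, S6→H-δ 8, S7→H-δ 10  ⇒ total 51.
Compare {H-α}: total 56.
Compare {H-γ}: total 58.
No size-1 selection does better; minimum is 51.

51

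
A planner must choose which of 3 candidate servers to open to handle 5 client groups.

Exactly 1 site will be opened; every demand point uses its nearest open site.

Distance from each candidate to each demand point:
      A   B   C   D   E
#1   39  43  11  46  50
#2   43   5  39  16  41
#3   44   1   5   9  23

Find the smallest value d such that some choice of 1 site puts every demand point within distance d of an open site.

43

Open {#2}.
  Farthest demand point is A at distance 43 (to #2); all others are ≤ 43.
With {#3} the worst case is 44.
With {#1} the worst case is 50.
No size-1 selection achieves below 43.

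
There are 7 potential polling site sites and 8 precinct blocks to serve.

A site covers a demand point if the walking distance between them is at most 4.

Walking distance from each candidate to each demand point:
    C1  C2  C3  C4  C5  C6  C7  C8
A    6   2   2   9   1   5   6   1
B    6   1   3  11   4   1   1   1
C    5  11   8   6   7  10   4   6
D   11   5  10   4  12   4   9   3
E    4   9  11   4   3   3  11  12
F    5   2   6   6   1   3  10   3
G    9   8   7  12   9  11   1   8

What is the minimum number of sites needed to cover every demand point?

Coverage sets (demand points within 4 of each site):
  A: {C2, C3, C5, C8}
  B: {C2, C3, C5, C6, C7, C8}
  C: {C7}
  D: {C4, C6, C8}
  E: {C1, C4, C5, C6}
  F: {C2, C5, C6, C8}
  G: {C7}
No single site covers all 8 demand points.
But {B, E} covers everything, so the minimum is 2.

2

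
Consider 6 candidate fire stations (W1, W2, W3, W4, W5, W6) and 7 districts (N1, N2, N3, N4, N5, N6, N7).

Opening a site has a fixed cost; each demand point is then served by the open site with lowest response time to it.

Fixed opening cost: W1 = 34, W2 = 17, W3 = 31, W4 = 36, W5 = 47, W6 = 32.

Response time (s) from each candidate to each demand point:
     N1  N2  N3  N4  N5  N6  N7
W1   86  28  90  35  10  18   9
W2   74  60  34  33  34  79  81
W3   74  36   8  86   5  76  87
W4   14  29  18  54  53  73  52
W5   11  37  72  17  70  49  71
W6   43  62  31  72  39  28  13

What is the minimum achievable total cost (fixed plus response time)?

202

Open {W1, W4}: assign each demand point to its cheapest open site.
  N1→W4 14, N2→W1 28, N3→W4 18, N4→W1 35, N5→W1 10, N6→W1 18, N7→W1 9
  response time 132, fixed 70 → total 202.
Compare {W1, W3, W5}: response time 96 + fixed 112 = 208.
Compare {W1, W2, W4}: response time 130 + fixed 87 = 217.
Compare {W1, W3, W4}: response time 117 + fixed 101 = 218.
All other subsets cost ≥ 208. Minimum total cost: 202.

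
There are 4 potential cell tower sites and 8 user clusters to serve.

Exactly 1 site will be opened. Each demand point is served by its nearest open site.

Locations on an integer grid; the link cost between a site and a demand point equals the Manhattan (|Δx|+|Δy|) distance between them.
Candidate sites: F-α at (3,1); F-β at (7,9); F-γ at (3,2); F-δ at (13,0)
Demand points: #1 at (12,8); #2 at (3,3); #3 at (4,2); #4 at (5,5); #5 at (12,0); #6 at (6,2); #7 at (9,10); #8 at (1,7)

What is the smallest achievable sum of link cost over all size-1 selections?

Open {F-γ}.
  #1→F-γ 15, #2→F-γ 1, #3→F-γ 1, #4→F-γ 5, #5→F-γ 11, #6→F-γ 3, #7→F-γ 14, #8→F-γ 7  ⇒ total 57.
Compare {F-α}: total 63.
Compare {F-β}: total 65.
No size-1 selection does better; minimum is 57.

57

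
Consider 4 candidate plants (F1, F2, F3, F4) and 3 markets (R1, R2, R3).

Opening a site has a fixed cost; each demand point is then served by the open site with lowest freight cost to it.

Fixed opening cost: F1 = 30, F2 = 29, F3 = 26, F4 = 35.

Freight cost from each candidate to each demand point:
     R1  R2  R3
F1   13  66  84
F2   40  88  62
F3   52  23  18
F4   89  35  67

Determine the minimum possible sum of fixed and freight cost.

Open {F1, F3}: assign each demand point to its cheapest open site.
  R1→F1 13, R2→F3 23, R3→F3 18
  freight cost 54, fixed 56 → total 110.
Compare {F3}: freight cost 93 + fixed 26 = 119.
Compare {F2, F3}: freight cost 81 + fixed 55 = 136.
Compare {F1, F2, F3}: freight cost 54 + fixed 85 = 139.
All other subsets cost ≥ 119. Minimum total cost: 110.

110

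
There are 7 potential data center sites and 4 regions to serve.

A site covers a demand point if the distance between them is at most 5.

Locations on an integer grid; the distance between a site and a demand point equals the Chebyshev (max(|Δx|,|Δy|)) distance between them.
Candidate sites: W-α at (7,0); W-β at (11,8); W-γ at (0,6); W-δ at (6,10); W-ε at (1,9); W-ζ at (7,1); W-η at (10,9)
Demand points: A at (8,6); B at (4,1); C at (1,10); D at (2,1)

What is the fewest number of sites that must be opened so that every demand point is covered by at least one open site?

2

Coverage sets (demand points within 5 of each site):
  W-α: {B, D}
  W-β: {A}
  W-γ: {B, C, D}
  W-δ: {A, C}
  W-ε: {C}
  W-ζ: {A, B, D}
  W-η: {A}
No single site covers all 4 demand points.
But {W-α, W-δ} covers everything, so the minimum is 2.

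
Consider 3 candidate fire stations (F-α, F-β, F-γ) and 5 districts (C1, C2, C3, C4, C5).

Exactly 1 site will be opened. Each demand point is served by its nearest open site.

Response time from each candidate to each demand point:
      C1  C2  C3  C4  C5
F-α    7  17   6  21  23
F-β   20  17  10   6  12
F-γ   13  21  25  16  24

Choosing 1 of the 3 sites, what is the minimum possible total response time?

65

Open {F-β}.
  C1→F-β 20, C2→F-β 17, C3→F-β 10, C4→F-β 6, C5→F-β 12  ⇒ total 65.
Compare {F-α}: total 74.
Compare {F-γ}: total 99.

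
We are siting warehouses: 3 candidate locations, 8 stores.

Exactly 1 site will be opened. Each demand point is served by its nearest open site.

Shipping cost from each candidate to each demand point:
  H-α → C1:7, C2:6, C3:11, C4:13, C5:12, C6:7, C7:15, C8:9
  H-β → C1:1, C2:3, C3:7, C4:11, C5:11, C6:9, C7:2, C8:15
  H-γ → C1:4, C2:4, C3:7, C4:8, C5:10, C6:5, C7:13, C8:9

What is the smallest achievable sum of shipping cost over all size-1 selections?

59

Open {H-β}.
  C1→H-β 1, C2→H-β 3, C3→H-β 7, C4→H-β 11, C5→H-β 11, C6→H-β 9, C7→H-β 2, C8→H-β 15  ⇒ total 59.
Compare {H-γ}: total 60.
Compare {H-α}: total 80.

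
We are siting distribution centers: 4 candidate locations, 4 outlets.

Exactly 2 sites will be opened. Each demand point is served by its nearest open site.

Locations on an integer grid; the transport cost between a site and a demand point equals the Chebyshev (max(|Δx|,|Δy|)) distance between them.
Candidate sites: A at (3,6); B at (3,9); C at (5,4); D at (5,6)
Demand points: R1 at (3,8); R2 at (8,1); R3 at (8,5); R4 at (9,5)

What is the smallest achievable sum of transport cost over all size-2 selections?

11

Open {B, C}.
  R1→B 1, R2→C 3, R3→C 3, R4→C 4  ⇒ total 11.
Compare {A, C}: total 12.
Compare {C, D}: total 12.
No size-2 selection does better; minimum is 11.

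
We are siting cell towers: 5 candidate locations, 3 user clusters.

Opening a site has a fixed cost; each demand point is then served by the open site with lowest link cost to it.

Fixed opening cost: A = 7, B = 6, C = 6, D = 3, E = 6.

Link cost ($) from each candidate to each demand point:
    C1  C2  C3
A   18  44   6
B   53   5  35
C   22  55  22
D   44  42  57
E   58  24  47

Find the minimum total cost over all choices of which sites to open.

Open {A, B}: assign each demand point to its cheapest open site.
  C1→A 18, C2→B 5, C3→A 6
  link cost 29, fixed 13 → total 42.
Compare {A, B, D}: link cost 29 + fixed 16 = 45.
Compare {A, B, C}: link cost 29 + fixed 19 = 48.
Compare {A, B, E}: link cost 29 + fixed 19 = 48.
All other subsets cost ≥ 45. Minimum total cost: 42.

42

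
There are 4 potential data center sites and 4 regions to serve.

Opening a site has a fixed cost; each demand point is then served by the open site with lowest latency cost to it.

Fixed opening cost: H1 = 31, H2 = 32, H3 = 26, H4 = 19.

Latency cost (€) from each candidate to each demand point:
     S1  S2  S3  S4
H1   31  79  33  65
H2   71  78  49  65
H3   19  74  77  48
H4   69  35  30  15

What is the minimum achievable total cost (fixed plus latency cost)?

Open {H3, H4}: assign each demand point to its cheapest open site.
  S1→H3 19, S2→H4 35, S3→H4 30, S4→H4 15
  latency cost 99, fixed 45 → total 144.
Compare {H1, H4}: latency cost 111 + fixed 50 = 161.
Compare {H4}: latency cost 149 + fixed 19 = 168.
Compare {H1, H3, H4}: latency cost 99 + fixed 76 = 175.
All other subsets cost ≥ 161. Minimum total cost: 144.

144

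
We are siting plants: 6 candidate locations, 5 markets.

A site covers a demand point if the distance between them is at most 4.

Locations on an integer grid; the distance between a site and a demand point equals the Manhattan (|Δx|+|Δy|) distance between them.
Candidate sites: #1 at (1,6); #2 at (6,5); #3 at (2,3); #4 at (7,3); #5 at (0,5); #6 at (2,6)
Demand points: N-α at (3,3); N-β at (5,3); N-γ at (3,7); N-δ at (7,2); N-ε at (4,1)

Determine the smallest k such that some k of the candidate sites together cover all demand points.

3

Coverage sets (demand points within 4 of each site):
  #1: {N-γ}
  #2: {N-β, N-δ}
  #3: {N-α, N-β, N-ε}
  #4: {N-α, N-β, N-δ}
  #5: {}
  #6: {N-α, N-γ}
No 2 sites suffice: every size-2 union leaves at least one demand point uncovered.
But {#1, #2, #3} covers everything, so the minimum is 3.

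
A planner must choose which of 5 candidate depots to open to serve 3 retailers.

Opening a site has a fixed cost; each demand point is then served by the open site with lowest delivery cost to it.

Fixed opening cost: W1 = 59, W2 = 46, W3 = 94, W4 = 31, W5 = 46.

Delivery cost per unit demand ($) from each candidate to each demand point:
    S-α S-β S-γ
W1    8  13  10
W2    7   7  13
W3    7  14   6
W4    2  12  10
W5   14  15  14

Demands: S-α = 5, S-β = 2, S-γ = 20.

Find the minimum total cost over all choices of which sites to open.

Open {W4}: assign each demand point to its cheapest open site.
  S-α→W4 5×2=10, S-β→W4 2×12=24, S-γ→W4 20×10=200
  delivery cost 234, fixed 31 → total 265.
Compare {W3}: delivery cost 183 + fixed 94 = 277.
Compare {W3, W4}: delivery cost 154 + fixed 125 = 279.
Compare {W2, W4}: delivery cost 224 + fixed 77 = 301.
All other subsets cost ≥ 277. Minimum total cost: 265.

265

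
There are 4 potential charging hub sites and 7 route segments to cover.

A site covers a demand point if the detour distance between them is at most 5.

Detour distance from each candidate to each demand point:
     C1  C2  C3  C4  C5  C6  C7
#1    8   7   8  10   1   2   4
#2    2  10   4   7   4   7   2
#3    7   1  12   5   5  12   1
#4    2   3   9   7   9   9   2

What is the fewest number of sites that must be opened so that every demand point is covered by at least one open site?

3

Coverage sets (demand points within 5 of each site):
  #1: {C5, C6, C7}
  #2: {C1, C3, C5, C7}
  #3: {C2, C4, C5, C7}
  #4: {C1, C2, C7}
No 2 sites suffice: every size-2 union leaves at least one demand point uncovered.
But {#1, #2, #3} covers everything, so the minimum is 3.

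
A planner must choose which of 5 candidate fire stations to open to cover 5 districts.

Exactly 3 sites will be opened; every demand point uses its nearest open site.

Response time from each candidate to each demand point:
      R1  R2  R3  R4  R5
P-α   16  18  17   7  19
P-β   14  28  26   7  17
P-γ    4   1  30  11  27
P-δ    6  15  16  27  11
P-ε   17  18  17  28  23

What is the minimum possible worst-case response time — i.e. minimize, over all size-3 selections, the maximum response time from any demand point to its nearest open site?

Open {P-α, P-β, P-δ}.
  Farthest demand point is R3 at response time 16 (to P-δ); all others are ≤ 16.
With {P-α, P-γ, P-δ} the worst case is 16.
With {P-α, P-δ, P-ε} the worst case is 16.
No size-3 selection achieves below 16.

16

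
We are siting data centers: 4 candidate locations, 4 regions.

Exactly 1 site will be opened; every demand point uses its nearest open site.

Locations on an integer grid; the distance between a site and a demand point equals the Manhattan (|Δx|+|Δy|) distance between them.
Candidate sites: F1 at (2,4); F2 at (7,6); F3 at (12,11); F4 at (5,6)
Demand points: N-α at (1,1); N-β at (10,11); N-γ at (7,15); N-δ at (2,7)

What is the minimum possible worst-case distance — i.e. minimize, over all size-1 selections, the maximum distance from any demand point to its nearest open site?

11

Open {F2}.
  Farthest demand point is N-α at distance 11 (to F2); all others are ≤ 11.
With {F4} the worst case is 11.
With {F1} the worst case is 16.
No size-1 selection achieves below 11.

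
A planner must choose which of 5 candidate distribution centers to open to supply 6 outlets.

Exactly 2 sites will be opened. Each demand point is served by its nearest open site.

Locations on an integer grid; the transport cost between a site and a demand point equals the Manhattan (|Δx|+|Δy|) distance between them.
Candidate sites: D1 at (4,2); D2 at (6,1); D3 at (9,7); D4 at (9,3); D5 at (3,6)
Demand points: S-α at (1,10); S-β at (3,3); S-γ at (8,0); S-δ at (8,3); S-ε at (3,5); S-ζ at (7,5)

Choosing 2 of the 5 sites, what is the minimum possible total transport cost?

19

Open {D4, D5}.
  S-α→D5 6, S-β→D5 3, S-γ→D4 4, S-δ→D4 1, S-ε→D5 1, S-ζ→D4 4  ⇒ total 19.
Compare {D2, D5}: total 22.
Compare {D1, D5}: total 25.
No size-2 selection does better; minimum is 19.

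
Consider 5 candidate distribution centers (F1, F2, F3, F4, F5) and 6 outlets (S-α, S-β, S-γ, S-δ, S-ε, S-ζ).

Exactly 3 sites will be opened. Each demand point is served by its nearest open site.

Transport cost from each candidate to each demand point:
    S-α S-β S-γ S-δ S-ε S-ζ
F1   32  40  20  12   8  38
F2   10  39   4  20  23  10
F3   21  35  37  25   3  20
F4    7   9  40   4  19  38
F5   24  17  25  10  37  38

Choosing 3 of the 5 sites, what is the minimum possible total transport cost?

Open {F2, F3, F4}.
  S-α→F4 7, S-β→F4 9, S-γ→F2 4, S-δ→F4 4, S-ε→F3 3, S-ζ→F2 10  ⇒ total 37.
Compare {F1, F2, F4}: total 42.
Compare {F2, F4, F5}: total 53.
No size-3 selection does better; minimum is 37.

37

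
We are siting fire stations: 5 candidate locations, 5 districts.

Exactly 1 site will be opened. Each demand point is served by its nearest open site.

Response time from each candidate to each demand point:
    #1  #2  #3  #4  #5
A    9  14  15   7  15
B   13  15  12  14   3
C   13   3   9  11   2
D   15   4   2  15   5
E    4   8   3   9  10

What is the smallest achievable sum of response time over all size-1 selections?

Open {E}.
  #1→E 4, #2→E 8, #3→E 3, #4→E 9, #5→E 10  ⇒ total 34.
Compare {C}: total 38.
Compare {D}: total 41.
No size-1 selection does better; minimum is 34.

34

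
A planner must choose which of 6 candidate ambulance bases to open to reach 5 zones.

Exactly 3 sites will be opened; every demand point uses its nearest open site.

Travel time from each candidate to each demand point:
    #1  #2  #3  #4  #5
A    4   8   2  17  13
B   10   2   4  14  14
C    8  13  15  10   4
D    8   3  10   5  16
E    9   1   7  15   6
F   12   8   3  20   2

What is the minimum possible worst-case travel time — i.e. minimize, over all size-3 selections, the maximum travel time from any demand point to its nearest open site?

Open {A, C, D}.
  Farthest demand point is #4 at travel time 5 (to D); all others are ≤ 5.
With {A, D, F} the worst case is 5.
With {A, D, E} the worst case is 6.
No size-3 selection achieves below 5.

5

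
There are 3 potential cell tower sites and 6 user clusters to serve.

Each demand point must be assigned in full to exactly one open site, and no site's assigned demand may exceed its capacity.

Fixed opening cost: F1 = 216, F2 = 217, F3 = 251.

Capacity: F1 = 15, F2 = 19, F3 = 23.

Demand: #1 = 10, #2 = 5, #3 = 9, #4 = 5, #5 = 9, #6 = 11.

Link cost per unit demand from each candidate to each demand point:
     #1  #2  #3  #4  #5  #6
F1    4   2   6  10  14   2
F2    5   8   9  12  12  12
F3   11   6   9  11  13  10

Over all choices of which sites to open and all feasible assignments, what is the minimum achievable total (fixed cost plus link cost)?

Open {F1, F2, F3}; cheapest assignment that respects the capacities:
  F1 (cap 15, load 11): #6 — cost 11×2 = 22
  F2 (cap 19, load 19): #1, #5 — cost 10×5 + 9×12 = 158
  F3 (cap 23, load 19): #2, #3, #4 — cost 5×6 + 9×9 + 5×11 = 166
  Shipping 346, fixed 684 → total 1030.
  Any other capacity-feasible assignment to {F1, F2, F3} ships for at least 346.
Total demand is 49 and no other set of sites has combined capacity ≥ 49, so {F1, F2, F3} is the only feasible choice of open sites. Minimum: 1030.

1030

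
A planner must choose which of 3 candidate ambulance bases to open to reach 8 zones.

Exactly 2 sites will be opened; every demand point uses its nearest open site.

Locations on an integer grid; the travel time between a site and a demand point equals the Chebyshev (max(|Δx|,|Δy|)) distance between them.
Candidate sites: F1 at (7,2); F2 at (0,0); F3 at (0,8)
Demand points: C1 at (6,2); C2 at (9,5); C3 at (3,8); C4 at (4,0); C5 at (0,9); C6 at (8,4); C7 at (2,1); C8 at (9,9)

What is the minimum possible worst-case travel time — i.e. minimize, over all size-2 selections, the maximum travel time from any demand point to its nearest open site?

7

Open {F1, F2}.
  Farthest demand point is C5 at travel time 7 (to F1); all others are ≤ 7.
With {F1, F3} the worst case is 7.
With {F2, F3} the worst case is 9.
No size-2 selection achieves below 7.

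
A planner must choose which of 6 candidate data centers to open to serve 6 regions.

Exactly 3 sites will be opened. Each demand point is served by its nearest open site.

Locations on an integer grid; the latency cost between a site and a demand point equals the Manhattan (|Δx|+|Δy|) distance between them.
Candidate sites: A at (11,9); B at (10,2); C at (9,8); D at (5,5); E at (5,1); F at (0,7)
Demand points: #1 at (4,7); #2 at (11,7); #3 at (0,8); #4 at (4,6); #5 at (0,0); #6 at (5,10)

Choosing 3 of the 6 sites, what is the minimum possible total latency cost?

20

Open {A, D, F}.
  #1→D 3, #2→A 2, #3→F 1, #4→D 2, #5→F 7, #6→D 5  ⇒ total 20.
Compare {C, D, F}: total 21.
Compare {B, D, F}: total 24.
No size-3 selection does better; minimum is 20.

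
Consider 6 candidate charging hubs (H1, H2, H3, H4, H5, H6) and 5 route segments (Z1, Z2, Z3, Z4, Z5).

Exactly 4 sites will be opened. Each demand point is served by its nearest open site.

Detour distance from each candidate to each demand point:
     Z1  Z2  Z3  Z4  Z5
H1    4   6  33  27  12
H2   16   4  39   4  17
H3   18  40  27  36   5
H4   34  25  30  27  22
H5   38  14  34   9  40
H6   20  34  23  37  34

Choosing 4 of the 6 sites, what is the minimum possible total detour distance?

Open {H1, H2, H3, H6}.
  Z1→H1 4, Z2→H2 4, Z3→H6 23, Z4→H2 4, Z5→H3 5  ⇒ total 40.
Compare {H1, H2, H3, H4}: total 44.
Compare {H1, H2, H3, H5}: total 44.
No size-4 selection does better; minimum is 40.

40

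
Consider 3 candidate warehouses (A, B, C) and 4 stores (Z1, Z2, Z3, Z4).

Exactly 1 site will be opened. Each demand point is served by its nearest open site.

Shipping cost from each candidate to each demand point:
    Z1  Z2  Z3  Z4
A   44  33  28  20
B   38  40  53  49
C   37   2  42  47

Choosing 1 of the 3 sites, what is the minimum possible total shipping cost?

Open {A}.
  Z1→A 44, Z2→A 33, Z3→A 28, Z4→A 20  ⇒ total 125.
Compare {C}: total 128.
Compare {B}: total 180.

125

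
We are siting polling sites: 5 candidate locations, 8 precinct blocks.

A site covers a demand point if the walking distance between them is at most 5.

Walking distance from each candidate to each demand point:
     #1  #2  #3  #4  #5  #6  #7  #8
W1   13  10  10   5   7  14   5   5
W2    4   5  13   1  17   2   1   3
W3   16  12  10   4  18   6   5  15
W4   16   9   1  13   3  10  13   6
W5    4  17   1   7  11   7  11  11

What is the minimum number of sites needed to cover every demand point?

2

Coverage sets (demand points within 5 of each site):
  W1: {#4, #7, #8}
  W2: {#1, #2, #4, #6, #7, #8}
  W3: {#4, #7}
  W4: {#3, #5}
  W5: {#1, #3}
No single site covers all 8 demand points.
But {W2, W4} covers everything, so the minimum is 2.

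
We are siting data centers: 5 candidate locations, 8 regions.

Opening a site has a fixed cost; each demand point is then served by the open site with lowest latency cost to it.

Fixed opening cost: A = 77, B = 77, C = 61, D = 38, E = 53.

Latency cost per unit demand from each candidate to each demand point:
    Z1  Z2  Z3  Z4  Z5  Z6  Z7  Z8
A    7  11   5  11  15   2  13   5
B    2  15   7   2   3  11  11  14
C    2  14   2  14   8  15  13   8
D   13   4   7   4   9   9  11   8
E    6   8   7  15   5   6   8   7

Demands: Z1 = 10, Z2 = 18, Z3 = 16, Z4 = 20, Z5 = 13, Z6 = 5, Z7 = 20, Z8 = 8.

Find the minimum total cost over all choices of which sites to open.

Open {C, D, E}: assign each demand point to its cheapest open site.
  Z1→C 10×2=20, Z2→D 18×4=72, Z3→C 16×2=32, Z4→D 20×4=80, Z5→E 13×5=65, Z6→E 5×6=30, Z7→E 20×8=160, Z8→E 8×7=56
  latency cost 515, fixed 152 → total 667.
Compare {B, C, D, E}: latency cost 449 + fixed 229 = 678.
Compare {B, D, E}: latency cost 529 + fixed 168 = 697.
Compare {A, B, D, E}: latency cost 461 + fixed 245 = 706.
All other subsets cost ≥ 678. Minimum total cost: 667.

667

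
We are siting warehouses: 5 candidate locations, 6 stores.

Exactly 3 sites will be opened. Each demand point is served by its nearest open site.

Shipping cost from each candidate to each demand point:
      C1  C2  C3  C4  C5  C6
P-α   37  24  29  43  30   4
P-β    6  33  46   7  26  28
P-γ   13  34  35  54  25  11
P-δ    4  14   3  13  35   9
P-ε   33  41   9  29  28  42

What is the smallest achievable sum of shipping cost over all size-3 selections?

Open {P-α, P-β, P-δ}.
  C1→P-δ 4, C2→P-δ 14, C3→P-δ 3, C4→P-β 7, C5→P-β 26, C6→P-α 4  ⇒ total 58.
Compare {P-β, P-γ, P-δ}: total 62.
Compare {P-α, P-γ, P-δ}: total 63.
No size-3 selection does better; minimum is 58.

58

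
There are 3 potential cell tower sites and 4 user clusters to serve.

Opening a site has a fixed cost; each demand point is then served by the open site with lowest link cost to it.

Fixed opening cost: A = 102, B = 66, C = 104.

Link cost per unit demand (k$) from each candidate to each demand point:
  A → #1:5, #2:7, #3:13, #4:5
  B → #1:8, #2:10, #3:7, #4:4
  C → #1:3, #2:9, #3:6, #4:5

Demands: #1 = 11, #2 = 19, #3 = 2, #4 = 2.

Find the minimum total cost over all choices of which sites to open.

Open {A}: assign each demand point to its cheapest open site.
  #1→A 11×5=55, #2→A 19×7=133, #3→A 2×13=26, #4→A 2×5=10
  link cost 224, fixed 102 → total 326.
Compare {C}: link cost 226 + fixed 104 = 330.
Compare {B}: link cost 300 + fixed 66 = 366.
Compare {A, B}: link cost 210 + fixed 168 = 378.
All other subsets cost ≥ 330. Minimum total cost: 326.

326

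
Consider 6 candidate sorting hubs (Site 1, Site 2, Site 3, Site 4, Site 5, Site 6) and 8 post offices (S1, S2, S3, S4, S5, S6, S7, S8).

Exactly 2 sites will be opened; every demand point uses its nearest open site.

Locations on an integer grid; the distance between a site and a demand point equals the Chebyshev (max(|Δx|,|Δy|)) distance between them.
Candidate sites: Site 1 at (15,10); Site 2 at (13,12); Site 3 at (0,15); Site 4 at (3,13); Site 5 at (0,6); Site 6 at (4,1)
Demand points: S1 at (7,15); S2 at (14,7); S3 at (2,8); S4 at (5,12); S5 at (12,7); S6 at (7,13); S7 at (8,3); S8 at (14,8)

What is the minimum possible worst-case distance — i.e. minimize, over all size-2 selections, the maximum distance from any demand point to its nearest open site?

Open {Site 1, Site 3}.
  Farthest demand point is S1 at distance 7 (to Site 3); all others are ≤ 7.
With {Site 1, Site 4} the worst case is 7.
With {Site 1, Site 5} the worst case is 8.
No size-2 selection achieves below 7.

7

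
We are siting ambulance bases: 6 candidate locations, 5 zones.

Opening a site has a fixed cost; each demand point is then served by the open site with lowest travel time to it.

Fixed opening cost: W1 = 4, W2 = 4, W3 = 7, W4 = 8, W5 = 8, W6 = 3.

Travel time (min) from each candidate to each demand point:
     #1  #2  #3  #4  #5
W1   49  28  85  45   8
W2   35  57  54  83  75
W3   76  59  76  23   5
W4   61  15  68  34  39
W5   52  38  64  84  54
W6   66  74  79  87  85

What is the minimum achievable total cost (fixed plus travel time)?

151

Open {W2, W3, W4}: assign each demand point to its cheapest open site.
  #1→W2 35, #2→W4 15, #3→W2 54, #4→W3 23, #5→W3 5
  travel time 132, fixed 19 → total 151.
Compare {W2, W3, W4, W6}: travel time 132 + fixed 22 = 154.
Compare {W1, W2, W3, W4}: travel time 132 + fixed 23 = 155.
Compare {W1, W2, W3, W4, W6}: travel time 132 + fixed 26 = 158.
All other subsets cost ≥ 154. Minimum total cost: 151.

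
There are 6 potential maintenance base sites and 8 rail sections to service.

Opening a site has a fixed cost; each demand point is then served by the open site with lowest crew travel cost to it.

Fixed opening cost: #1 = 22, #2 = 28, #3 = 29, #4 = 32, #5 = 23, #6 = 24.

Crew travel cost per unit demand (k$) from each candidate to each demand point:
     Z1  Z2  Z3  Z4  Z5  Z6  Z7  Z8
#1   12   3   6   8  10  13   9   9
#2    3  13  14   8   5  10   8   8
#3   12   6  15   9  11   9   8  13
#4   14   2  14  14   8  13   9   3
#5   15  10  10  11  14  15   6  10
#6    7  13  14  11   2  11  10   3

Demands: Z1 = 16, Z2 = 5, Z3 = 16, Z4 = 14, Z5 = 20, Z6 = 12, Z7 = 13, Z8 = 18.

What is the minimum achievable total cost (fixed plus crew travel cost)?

Open {#1, #2, #5, #6}: assign each demand point to its cheapest open site.
  Z1→#2 16×3=48, Z2→#1 5×3=15, Z3→#1 16×6=96, Z4→#1 14×8=112, Z5→#6 20×2=40, Z6→#2 12×10=120, Z7→#5 13×6=78, Z8→#6 18×3=54
  crew travel cost 563, fixed 97 → total 660.
Compare {#1, #2, #6}: crew travel cost 589 + fixed 74 = 663.
Compare {#1, #2, #3, #5, #6}: crew travel cost 551 + fixed 126 = 677.
Compare {#1, #2, #3, #6}: crew travel cost 577 + fixed 103 = 680.
All other subsets cost ≥ 663. Minimum total cost: 660.

660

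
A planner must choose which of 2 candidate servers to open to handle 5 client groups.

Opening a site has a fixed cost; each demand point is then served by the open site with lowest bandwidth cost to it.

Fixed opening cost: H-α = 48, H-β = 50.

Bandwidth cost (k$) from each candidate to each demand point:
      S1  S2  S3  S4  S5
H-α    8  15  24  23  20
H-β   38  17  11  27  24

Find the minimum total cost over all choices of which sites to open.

138

Open {H-α}: assign each demand point to its cheapest open site.
  S1→H-α 8, S2→H-α 15, S3→H-α 24, S4→H-α 23, S5→H-α 20
  bandwidth cost 90, fixed 48 → total 138.
Compare {H-β}: bandwidth cost 117 + fixed 50 = 167.
Compare {H-α, H-β}: bandwidth cost 77 + fixed 98 = 175.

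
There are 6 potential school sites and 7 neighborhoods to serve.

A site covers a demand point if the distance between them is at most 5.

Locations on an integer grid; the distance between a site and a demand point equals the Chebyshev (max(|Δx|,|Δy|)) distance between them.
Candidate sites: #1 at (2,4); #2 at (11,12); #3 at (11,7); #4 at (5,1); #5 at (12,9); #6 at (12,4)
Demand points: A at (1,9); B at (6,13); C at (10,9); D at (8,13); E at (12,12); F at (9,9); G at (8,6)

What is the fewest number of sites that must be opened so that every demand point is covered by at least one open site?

3

Coverage sets (demand points within 5 of each site):
  #1: {A}
  #2: {B, C, D, E, F}
  #3: {C, E, F, G}
  #4: {G}
  #5: {C, D, E, F, G}
  #6: {C, F, G}
No 2 sites suffice: every size-2 union leaves at least one demand point uncovered.
But {#1, #2, #3} covers everything, so the minimum is 3.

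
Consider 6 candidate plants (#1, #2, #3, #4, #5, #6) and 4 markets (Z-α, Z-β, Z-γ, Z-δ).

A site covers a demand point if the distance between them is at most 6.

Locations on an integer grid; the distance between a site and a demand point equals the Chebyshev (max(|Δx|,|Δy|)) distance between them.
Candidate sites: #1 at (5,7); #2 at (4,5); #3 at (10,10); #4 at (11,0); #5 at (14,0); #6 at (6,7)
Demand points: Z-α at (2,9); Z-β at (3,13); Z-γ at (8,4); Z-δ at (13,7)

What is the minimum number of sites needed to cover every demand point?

2

Coverage sets (demand points within 6 of each site):
  #1: {Z-α, Z-β, Z-γ}
  #2: {Z-α, Z-γ}
  #3: {Z-γ, Z-δ}
  #4: {Z-γ}
  #5: {Z-γ}
  #6: {Z-α, Z-β, Z-γ}
No single site covers all 4 demand points.
But {#1, #3} covers everything, so the minimum is 2.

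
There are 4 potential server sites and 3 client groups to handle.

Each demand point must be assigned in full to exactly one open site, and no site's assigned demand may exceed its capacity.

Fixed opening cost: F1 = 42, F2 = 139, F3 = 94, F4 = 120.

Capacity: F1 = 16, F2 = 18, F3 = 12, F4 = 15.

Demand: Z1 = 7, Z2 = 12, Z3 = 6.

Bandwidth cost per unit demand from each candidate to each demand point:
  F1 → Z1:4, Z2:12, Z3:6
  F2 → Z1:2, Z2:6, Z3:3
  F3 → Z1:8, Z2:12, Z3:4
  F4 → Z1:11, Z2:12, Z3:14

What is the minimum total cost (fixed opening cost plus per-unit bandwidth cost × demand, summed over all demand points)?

299

Open {F1, F2}; cheapest assignment that respects the capacities:
  F1 (cap 16, load 7): Z1 — cost 7×4 = 28
  F2 (cap 18, load 18): Z2, Z3 — cost 12×6 + 6×3 = 90
  Shipping 118, fixed 181 → total 299.
  Any other capacity-feasible assignment to {F1, F2} ships for at least 118.
Compare {F1, F3}: its best feasible assignment gives total 344.
Compare {F1, F4}: its best feasible assignment gives total 370.
Every other set of open sites that can feasibly serve all demand totals ≥ 344 even under its best assignment. Minimum: 299.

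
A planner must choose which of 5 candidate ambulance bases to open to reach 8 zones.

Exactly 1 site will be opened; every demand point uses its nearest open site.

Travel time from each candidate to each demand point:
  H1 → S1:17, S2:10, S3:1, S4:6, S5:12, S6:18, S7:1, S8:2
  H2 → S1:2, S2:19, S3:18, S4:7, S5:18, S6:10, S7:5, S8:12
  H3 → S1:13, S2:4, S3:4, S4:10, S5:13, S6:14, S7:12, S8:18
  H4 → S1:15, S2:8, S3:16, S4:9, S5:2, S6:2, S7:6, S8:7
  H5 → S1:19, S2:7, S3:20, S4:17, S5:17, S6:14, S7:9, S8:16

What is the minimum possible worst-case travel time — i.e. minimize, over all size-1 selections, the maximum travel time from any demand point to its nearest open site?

16

Open {H4}.
  Farthest demand point is S3 at travel time 16 (to H4); all others are ≤ 16.
With {H1} the worst case is 18.
With {H3} the worst case is 18.
No size-1 selection achieves below 16.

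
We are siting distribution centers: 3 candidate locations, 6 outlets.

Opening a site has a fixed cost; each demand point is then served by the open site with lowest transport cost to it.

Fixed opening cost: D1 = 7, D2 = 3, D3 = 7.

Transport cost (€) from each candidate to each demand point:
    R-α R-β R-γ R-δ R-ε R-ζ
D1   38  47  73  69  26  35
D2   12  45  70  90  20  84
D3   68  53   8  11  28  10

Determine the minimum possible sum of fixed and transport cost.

116

Open {D2, D3}: assign each demand point to its cheapest open site.
  R-α→D2 12, R-β→D2 45, R-γ→D3 8, R-δ→D3 11, R-ε→D2 20, R-ζ→D3 10
  transport cost 106, fixed 10 → total 116.
Compare {D1, D2, D3}: transport cost 106 + fixed 17 = 123.
Compare {D1, D3}: transport cost 140 + fixed 14 = 154.
Compare {D3}: transport cost 178 + fixed 7 = 185.
All other subsets cost ≥ 123. Minimum total cost: 116.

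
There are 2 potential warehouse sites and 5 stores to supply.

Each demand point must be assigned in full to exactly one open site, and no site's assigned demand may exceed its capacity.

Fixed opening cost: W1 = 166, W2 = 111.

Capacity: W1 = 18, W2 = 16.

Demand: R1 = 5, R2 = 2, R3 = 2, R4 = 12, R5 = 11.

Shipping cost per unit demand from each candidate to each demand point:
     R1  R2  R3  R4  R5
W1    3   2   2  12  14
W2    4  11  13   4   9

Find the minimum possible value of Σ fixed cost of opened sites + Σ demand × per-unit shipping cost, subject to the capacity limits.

Open {W1, W2}; cheapest assignment that respects the capacities:
  W1 (cap 18, load 18): R1, R3, R5 — cost 5×3 + 2×2 + 11×14 = 173
  W2 (cap 16, load 14): R2, R4 — cost 2×11 + 12×4 = 70
  Shipping 243, fixed 277 → total 520.
  Any other capacity-feasible assignment to {W1, W2} ships for at least 243.
Total demand is 32 and no other set of sites has combined capacity ≥ 32, so {W1, W2} is the only feasible choice of open sites. Minimum: 520.

520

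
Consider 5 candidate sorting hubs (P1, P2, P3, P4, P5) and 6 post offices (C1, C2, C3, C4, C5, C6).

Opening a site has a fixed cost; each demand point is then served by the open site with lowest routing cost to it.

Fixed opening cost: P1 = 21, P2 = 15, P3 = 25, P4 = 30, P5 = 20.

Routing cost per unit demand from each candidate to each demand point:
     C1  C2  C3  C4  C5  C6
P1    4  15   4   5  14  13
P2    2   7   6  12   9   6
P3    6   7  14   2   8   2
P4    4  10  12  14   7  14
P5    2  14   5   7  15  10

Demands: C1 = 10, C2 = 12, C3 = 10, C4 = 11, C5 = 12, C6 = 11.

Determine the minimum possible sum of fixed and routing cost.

339

Open {P3, P5}: assign each demand point to its cheapest open site.
  C1→P5 10×2=20, C2→P3 12×7=84, C3→P5 10×5=50, C4→P3 11×2=22, C5→P3 12×8=96, C6→P3 11×2=22
  routing cost 294, fixed 45 → total 339.
Compare {P2, P3}: routing cost 304 + fixed 40 = 344.
Compare {P1, P2, P3}: routing cost 284 + fixed 61 = 345.
Compare {P1, P3}: routing cost 304 + fixed 46 = 350.
All other subsets cost ≥ 344. Minimum total cost: 339.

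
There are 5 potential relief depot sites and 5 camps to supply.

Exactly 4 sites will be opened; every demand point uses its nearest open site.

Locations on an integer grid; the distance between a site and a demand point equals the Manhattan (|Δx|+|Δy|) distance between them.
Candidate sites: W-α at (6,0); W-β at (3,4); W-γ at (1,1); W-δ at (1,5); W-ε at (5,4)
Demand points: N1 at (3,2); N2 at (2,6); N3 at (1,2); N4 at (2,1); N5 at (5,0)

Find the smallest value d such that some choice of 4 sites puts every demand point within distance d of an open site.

Open {W-α, W-β, W-γ, W-δ}.
  Farthest demand point is N1 at distance 2 (to W-β); all others are ≤ 2.
With {W-α, W-β, W-γ, W-ε} the worst case is 3.
With {W-α, W-γ, W-δ, W-ε} the worst case is 3.
No size-4 selection achieves below 2.

2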